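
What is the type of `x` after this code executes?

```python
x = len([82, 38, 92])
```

len() always returns int

int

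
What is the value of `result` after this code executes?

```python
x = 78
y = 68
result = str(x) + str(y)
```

x = 78; y = 68; result = '7868'

'7868'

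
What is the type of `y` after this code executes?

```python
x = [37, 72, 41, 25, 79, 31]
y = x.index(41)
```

list.index() returns int

int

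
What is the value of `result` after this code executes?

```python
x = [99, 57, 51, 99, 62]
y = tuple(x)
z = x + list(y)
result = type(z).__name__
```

x is list; y is tuple; z is list; result = 'list'

'list'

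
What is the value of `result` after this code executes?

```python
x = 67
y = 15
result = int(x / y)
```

x = 67; y = 15; result = 4

4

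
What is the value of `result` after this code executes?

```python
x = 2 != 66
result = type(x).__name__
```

x is bool; result = 'bool'

'bool'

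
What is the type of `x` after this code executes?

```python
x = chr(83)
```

chr() returns str (single char)

str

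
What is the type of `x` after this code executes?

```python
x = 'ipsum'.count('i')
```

str.count() returns int

int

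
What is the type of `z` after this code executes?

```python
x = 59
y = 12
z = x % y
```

int % int = int

int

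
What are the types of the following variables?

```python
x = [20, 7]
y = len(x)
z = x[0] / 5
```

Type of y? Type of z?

len() returns int; int / int = float

int, float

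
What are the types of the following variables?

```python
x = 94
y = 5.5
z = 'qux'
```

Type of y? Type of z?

y is assigned a number with a decimal point, so it is a float; z is assigned a quoted string literal, so it is a str

float, str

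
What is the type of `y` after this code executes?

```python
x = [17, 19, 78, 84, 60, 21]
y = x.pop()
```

list.pop() returns the popped element

int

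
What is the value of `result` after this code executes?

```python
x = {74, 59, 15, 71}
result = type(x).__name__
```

x is set; result = 'set'

'set'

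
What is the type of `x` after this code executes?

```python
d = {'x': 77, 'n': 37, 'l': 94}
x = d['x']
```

Accessing dict[str, int] with str key returns int

int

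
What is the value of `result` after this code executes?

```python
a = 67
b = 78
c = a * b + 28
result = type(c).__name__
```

a is int; b is int; c is int; result = 'int'

'int'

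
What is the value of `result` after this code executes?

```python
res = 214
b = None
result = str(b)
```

res = 214; b = None; result = 'None'

'None'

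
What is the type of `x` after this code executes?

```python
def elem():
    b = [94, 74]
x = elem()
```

Function without return returns None

NoneType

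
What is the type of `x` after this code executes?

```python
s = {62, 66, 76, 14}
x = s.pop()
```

Popping from set[int] returns int

int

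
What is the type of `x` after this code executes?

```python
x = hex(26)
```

hex() returns str representation

str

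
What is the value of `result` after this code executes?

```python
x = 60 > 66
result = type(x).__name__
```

x is bool; result = 'bool'

'bool'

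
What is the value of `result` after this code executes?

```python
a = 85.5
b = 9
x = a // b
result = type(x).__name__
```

a is float; b is int; x is float; result = 'float'

'float'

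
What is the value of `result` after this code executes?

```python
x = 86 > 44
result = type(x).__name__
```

x is bool; result = 'bool'

'bool'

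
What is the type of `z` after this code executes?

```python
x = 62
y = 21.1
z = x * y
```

int * float = float

float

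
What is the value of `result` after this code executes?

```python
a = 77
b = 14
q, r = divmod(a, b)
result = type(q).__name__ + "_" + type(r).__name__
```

a is int; b is int; q is int; r is int; result = 'int_int'

'int_int'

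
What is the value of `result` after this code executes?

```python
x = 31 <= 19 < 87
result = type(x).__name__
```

x is bool; result = 'bool'

'bool'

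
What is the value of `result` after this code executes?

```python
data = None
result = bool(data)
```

data = None; result = False

False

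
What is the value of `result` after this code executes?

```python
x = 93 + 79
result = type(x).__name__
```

x is int; result = 'int'

'int'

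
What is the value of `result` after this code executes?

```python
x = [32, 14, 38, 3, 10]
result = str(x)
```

x = [32, 14, 38, 3, 10]; result = '[32, 14, 38, 3, 10]'

'[32, 14, 38, 3, 10]'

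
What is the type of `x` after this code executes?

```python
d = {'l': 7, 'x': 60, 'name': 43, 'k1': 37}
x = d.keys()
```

.keys() returns dict_keys view

dict_keys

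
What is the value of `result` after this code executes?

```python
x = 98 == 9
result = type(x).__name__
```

x is bool; result = 'bool'

'bool'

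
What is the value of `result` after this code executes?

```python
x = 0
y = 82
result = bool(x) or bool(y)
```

x = 0; y = 82; result = True

True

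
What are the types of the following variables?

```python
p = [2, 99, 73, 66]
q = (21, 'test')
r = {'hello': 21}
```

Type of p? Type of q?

p is assigned a list literal (square brackets); q is assigned a tuple (parenthesized, comma-separated values)

list, tuple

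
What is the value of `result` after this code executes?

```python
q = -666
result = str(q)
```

q = -666; result = '-666'

'-666'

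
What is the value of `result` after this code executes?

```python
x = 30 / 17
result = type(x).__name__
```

x is float; result = 'float'

'float'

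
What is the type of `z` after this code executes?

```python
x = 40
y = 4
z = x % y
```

int % int = int

int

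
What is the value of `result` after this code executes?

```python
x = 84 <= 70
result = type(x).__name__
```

x is bool; result = 'bool'

'bool'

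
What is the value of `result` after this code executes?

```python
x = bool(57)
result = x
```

x = True; result = True

True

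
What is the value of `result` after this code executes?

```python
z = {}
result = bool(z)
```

z = {}; result = False

False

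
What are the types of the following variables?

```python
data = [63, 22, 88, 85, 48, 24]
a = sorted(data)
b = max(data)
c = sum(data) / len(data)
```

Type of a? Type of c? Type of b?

sorted() returns list; int / int = float; max of ints returns int

list, float, int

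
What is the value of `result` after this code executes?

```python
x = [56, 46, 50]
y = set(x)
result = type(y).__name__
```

x is list; y is set; result = 'set'

'set'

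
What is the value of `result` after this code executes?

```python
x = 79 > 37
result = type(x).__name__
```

x is bool; result = 'bool'

'bool'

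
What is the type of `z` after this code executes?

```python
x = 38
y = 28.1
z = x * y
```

int * float = float

float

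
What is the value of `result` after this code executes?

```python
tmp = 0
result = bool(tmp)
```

tmp = 0; result = False

False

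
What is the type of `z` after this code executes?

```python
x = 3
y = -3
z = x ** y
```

int ** negative = float

float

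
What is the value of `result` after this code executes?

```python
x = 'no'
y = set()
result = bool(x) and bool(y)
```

x = 'no'; y = set(); result = False

False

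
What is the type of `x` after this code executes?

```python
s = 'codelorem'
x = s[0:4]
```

Slicing a str returns str

str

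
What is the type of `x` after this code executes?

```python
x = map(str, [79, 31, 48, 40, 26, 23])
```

map() returns a map object

map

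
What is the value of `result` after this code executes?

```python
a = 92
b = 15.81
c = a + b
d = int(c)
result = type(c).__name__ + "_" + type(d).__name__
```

a is int; b is float; c is float; d is int; result = 'float_int'

'float_int'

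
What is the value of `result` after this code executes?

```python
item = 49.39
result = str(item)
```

item = 49.39; result = '49.39'

'49.39'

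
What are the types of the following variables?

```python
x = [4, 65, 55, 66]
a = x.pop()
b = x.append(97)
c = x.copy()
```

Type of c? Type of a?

copy() returns list; pop() returns element

list, int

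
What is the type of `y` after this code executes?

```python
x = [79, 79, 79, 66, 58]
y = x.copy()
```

list.copy() returns list

list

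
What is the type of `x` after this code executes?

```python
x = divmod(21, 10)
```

divmod() returns tuple of (quotient, remainder)

tuple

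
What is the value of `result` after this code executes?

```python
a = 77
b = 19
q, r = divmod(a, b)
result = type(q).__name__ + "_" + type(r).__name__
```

a is int; b is int; q is int; r is int; result = 'int_int'

'int_int'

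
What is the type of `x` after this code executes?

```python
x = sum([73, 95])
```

sum() of ints returns int

int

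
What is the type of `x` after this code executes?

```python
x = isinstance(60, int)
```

isinstance() returns bool

bool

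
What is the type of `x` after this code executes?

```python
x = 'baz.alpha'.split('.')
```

str.split() returns list

list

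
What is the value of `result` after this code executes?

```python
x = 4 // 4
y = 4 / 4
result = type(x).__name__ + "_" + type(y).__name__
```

x is int; y is float; result = 'int_float'

'int_float'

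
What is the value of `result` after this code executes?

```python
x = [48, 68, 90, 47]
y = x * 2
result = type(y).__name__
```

x is list; y is list; result = 'list'

'list'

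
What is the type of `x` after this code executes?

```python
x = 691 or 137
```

'or' returns first truthy value (int)

int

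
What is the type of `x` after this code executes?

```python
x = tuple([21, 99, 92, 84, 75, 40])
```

tuple() constructor returns tuple

tuple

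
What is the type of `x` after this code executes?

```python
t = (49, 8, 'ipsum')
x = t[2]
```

Index 2 of tuple is a str literal

str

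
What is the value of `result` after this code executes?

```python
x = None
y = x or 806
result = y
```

x = None; y = 806; result = 806

806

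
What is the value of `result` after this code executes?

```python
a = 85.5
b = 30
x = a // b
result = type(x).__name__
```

a is float; b is int; x is float; result = 'float'

'float'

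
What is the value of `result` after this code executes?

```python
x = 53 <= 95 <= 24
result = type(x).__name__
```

x is bool; result = 'bool'

'bool'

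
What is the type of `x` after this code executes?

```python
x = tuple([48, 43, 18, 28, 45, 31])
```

tuple() constructor returns tuple

tuple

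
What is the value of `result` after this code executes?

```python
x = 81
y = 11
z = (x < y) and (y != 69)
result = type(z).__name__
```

x is int; y is int; z is bool; result = 'bool'

'bool'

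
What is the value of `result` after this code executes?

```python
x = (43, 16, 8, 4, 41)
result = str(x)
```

x = (43, 16, 8, 4, 41); result = '(43, 16, 8, 4, 41)'

'(43, 16, 8, 4, 41)'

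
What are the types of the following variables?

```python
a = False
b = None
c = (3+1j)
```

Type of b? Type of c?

b is assigned None, whose type is NoneType; c is assigned (3+1j), an int plus an imaginary literal (j suffix), which evaluates to complex

NoneType, complex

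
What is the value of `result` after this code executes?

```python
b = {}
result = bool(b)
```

b = {}; result = False

False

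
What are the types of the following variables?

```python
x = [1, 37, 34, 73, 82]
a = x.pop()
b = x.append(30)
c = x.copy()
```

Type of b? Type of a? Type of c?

append() returns None; pop() returns element; copy() returns list

NoneType, int, list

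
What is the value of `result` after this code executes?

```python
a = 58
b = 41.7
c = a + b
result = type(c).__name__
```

a is int; b is float; c is float; result = 'float'

'float'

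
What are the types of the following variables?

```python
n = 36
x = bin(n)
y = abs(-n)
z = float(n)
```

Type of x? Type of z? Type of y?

bin() returns str; float() returns float; abs() of int returns int

str, float, int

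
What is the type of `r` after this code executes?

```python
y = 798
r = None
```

None has type NoneType

NoneType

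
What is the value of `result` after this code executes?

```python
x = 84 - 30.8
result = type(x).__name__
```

x is float; result = 'float'

'float'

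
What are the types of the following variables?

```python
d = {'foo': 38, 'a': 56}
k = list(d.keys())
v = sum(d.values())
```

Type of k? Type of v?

list() converts to list; sum of ints is int

list, int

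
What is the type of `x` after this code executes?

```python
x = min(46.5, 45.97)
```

min() of floats returns float

float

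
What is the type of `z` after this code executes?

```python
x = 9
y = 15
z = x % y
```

int % int = int

int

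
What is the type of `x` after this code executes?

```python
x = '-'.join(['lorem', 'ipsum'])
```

str.join() returns str

str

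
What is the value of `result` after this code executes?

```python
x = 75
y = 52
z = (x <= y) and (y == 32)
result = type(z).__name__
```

x is int; y is int; z is bool; result = 'bool'

'bool'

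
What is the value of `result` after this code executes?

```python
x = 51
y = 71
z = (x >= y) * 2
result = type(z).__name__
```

x is int; y is int; z is int; result = 'int'

'int'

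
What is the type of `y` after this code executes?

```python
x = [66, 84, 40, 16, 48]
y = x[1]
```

Indexing list[int] returns int

int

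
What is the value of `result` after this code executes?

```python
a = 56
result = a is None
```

a = 56; result = False

False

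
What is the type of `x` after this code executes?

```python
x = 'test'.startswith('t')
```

str.startswith() returns bool

bool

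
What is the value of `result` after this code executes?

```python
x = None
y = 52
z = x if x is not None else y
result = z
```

x = None; y = 52; z = 52; result = 52

52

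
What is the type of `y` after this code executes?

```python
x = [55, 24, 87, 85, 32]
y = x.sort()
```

list.sort() returns None (mutates in place)

NoneType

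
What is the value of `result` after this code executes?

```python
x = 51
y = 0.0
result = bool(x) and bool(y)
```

x = 51; y = 0.0; result = False

False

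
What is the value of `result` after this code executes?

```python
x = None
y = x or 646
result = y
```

x = None; y = 646; result = 646

646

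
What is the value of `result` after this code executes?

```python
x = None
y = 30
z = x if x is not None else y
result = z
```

x = None; y = 30; z = 30; result = 30

30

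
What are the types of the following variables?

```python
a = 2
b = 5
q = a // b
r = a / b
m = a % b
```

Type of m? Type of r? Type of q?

% of ints returns int; / returns float; // returns int

int, float, int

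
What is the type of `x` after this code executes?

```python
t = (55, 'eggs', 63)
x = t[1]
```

Index 1 of tuple is a str literal

str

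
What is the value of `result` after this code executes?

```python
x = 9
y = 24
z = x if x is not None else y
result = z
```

x = 9; y = 24; z = 9; result = 9

9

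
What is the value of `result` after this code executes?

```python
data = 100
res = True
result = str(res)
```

data = 100; res = True; result = 'True'

'True'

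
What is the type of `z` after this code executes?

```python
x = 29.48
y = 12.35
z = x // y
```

float // float = float

float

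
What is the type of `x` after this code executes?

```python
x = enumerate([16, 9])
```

enumerate() returns an enumerate object

enumerate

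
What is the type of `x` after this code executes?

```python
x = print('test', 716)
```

print() returns None

NoneType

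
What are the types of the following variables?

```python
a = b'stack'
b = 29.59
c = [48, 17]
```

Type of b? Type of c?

b is assigned a number with a decimal point, so it is a float; c is assigned a list literal (square brackets)

float, list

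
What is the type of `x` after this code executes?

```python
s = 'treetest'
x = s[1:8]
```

Slicing a str returns str

str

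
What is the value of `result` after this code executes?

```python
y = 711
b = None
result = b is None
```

y = 711; b = None; result = True

True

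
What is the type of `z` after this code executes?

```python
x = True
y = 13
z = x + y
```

bool + int = int (bool is subclass of int)

int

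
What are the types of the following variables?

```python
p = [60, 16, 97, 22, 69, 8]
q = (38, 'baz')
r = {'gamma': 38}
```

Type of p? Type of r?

p is assigned a list literal (square brackets); r is assigned a dict literal ({key: value})

list, dict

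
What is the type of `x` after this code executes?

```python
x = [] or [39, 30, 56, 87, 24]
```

'or' returns first truthy value (list)

list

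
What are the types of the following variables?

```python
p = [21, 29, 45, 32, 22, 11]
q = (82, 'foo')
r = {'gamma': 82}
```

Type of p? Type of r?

p is assigned a list literal (square brackets); r is assigned a dict literal ({key: value})

list, dict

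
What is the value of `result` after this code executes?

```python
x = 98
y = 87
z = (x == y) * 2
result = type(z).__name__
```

x is int; y is int; z is int; result = 'int'

'int'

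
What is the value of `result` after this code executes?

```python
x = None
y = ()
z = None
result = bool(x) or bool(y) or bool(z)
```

x = None; y = (); z = None; result = False

False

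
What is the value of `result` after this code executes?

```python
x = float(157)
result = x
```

x = 157.0; result = 157.0

157.0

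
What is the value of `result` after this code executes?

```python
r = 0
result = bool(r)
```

r = 0; result = False

False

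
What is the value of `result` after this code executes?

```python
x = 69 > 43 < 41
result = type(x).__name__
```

x is bool; result = 'bool'

'bool'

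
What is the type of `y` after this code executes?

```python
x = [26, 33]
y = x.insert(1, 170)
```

list.insert() returns None

NoneType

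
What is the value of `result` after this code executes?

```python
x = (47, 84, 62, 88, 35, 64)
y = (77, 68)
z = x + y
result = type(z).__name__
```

x is tuple; y is tuple; z is tuple; result = 'tuple'

'tuple'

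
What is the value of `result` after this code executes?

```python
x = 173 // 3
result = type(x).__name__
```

x is int; result = 'int'

'int'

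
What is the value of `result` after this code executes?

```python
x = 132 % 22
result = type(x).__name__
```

x is int; result = 'int'

'int'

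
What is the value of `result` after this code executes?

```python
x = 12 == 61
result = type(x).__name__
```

x is bool; result = 'bool'

'bool'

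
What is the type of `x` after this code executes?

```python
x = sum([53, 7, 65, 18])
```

sum() of ints returns int

int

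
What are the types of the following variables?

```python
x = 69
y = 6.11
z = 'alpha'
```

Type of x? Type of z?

x is assigned a bare integer (no decimal point), so it is an int; z is assigned a quoted string literal, so it is a str

int, str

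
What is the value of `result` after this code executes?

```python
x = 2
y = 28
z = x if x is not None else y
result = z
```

x = 2; y = 28; z = 2; result = 2

2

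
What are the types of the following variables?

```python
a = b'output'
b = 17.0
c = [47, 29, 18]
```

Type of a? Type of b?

a is assigned a bytes literal (b'...' prefix); b is assigned a number with a decimal point, so it is a float

bytes, float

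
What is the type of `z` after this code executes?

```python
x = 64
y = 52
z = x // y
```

int // int = int

int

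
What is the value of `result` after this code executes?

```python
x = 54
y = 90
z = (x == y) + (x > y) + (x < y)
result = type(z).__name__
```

x is int; y is int; z is int; result = 'int'

'int'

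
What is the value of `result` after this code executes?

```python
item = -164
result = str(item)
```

item = -164; result = '-164'

'-164'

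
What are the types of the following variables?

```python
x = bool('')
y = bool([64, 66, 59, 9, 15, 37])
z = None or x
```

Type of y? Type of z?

bool() returns bool; None or bool returns the bool

bool, bool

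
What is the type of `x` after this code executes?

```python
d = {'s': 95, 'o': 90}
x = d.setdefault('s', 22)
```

dict.setdefault() returns the (existing or default) value

int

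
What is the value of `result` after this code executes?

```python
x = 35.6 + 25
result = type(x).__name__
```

x is float; result = 'float'

'float'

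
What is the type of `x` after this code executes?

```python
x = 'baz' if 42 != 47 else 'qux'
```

Both branches of conditional are str

str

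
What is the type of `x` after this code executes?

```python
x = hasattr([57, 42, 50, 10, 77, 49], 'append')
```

hasattr() returns bool

bool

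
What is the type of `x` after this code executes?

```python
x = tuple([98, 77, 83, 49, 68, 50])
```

tuple() constructor returns tuple

tuple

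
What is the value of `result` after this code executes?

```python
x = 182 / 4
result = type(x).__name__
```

x is float; result = 'float'

'float'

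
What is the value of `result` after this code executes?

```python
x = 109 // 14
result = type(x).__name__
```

x is int; result = 'int'

'int'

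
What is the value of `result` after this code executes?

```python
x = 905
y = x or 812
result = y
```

x = 905; y = 905; result = 905

905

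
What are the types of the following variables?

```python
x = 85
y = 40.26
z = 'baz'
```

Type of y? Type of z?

y is assigned a number with a decimal point, so it is a float; z is assigned a quoted string literal, so it is a str

float, str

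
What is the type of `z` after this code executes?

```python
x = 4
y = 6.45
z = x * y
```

int * float = float

float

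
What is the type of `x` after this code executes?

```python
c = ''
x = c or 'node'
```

'or' returns first truthy value (str)

str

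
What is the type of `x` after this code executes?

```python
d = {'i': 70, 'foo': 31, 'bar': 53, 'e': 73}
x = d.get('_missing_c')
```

dict.get() returns None when key not found

NoneType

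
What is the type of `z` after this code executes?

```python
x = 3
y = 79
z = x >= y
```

Comparison returns bool

bool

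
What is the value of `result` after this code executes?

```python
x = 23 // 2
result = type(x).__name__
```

x is int; result = 'int'

'int'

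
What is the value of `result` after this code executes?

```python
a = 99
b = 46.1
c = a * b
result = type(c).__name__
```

a is int; b is float; c is float; result = 'float'

'float'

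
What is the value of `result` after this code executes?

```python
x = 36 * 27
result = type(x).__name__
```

x is int; result = 'int'

'int'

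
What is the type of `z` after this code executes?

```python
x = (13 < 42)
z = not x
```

'not' returns bool

bool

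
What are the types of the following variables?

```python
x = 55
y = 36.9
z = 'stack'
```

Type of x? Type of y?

x is assigned a bare integer (no decimal point), so it is an int; y is assigned a number with a decimal point, so it is a float

int, float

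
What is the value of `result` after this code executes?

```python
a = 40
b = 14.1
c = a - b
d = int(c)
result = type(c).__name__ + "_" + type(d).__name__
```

a is int; b is float; c is float; d is int; result = 'float_int'

'float_int'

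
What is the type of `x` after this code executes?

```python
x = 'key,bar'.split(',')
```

str.split() returns list

list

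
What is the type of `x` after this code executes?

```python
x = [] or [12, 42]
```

'or' returns first truthy value (list)

list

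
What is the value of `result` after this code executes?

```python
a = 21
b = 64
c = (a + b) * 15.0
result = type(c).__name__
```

a is int; b is int; c is float; result = 'float'

'float'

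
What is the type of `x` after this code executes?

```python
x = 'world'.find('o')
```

str.find() returns int index

int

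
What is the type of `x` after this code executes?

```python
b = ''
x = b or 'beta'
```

'or' returns first truthy value (str)

str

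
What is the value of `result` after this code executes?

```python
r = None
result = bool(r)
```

r = None; result = False

False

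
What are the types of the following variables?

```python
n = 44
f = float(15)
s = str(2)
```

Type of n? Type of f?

n is assigned a bare integer (no decimal point), so it is an int; f is assigned the result of calling float(), which returns a float

int, float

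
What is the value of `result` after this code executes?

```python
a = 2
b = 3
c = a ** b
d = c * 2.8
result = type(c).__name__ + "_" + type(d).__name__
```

a is int; b is int; c is int; d is float; result = 'int_float'

'int_float'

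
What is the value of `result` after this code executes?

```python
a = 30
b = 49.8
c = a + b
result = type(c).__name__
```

a is int; b is float; c is float; result = 'float'

'float'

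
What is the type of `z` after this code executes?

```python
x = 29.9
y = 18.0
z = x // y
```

float // float = float

float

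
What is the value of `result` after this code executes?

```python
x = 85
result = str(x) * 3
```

x = 85; result = '858585'

'858585'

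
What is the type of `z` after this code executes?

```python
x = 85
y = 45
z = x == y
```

Equality comparison returns bool

bool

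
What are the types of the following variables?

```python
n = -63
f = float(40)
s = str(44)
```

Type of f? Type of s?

f is assigned the result of calling float(), which returns a float; s is assigned the result of calling str(), which returns a str

float, str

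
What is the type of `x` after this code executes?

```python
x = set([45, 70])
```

set() constructor returns set

set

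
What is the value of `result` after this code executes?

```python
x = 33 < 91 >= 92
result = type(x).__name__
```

x is bool; result = 'bool'

'bool'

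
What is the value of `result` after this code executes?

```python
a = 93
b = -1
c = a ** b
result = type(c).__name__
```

a is int; b is int; c is float; result = 'float'

'float'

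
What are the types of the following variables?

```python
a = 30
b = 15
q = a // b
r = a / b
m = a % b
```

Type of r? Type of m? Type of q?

/ returns float; % of ints returns int; // returns int

float, int, int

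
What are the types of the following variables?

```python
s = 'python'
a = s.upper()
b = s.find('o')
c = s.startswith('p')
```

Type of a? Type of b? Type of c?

upper() returns str; find() returns int; startswith() returns bool

str, int, bool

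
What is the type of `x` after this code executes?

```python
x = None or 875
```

'or' with None returns the other truthy value

int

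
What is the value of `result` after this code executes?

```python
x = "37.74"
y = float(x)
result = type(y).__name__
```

x is str; y is float; result = 'float'

'float'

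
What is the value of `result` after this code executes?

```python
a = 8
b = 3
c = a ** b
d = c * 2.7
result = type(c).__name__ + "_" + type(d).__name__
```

a is int; b is int; c is int; d is float; result = 'int_float'

'int_float'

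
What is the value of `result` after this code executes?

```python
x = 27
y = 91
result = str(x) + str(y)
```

x = 27; y = 91; result = '2791'

'2791'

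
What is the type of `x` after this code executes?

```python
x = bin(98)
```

bin() returns str representation

str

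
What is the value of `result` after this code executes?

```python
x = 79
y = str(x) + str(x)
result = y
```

x = 79; y = '7979'; result = '7979'

'7979'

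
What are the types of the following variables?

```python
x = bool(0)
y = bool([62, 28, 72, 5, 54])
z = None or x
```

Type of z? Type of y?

None or bool returns the bool; bool() returns bool

bool, bool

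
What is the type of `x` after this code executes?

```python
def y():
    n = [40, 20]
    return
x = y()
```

Bare return returns None

NoneType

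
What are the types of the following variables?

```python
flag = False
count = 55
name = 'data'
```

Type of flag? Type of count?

flag is assigned the constant False, which has type bool; count is assigned a bare integer (no decimal point), so it is an int

bool, int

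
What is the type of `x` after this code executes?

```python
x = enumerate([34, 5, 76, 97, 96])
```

enumerate() returns an enumerate object

enumerate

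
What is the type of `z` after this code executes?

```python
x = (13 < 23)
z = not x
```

'not' returns bool

bool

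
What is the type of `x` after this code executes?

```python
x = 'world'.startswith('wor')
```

str.startswith() returns bool

bool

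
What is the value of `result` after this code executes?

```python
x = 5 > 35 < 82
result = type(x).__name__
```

x is bool; result = 'bool'

'bool'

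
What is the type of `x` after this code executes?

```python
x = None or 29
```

'or' with None returns the other truthy value

int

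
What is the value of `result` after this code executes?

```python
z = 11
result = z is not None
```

z = 11; result = True

True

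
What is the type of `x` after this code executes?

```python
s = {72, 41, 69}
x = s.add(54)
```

set.add() returns None (mutates in place)

NoneType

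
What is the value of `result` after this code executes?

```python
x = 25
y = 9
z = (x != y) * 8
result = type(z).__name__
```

x is int; y is int; z is int; result = 'int'

'int'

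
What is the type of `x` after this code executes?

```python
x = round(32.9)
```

round() with no decimal places returns int

int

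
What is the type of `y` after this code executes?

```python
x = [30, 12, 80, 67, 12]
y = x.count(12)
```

list.count() returns int

int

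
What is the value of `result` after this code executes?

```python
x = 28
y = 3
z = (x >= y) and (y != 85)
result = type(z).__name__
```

x is int; y is int; z is bool; result = 'bool'

'bool'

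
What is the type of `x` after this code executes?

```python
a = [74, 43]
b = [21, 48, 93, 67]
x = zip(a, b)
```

zip() returns a zip object

zip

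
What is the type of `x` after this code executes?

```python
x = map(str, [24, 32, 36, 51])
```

map() returns a map object

map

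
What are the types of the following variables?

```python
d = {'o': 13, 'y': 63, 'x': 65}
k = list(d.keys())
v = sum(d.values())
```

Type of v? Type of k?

sum of ints is int; list() converts to list

int, list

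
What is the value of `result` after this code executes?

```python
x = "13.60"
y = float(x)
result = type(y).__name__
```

x is str; y is float; result = 'float'

'float'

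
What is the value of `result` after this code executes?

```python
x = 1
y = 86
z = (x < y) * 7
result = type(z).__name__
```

x is int; y is int; z is int; result = 'int'

'int'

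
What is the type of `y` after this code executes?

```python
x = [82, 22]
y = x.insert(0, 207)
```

list.insert() returns None

NoneType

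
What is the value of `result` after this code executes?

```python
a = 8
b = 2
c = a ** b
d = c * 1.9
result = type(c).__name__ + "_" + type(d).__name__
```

a is int; b is int; c is int; d is float; result = 'int_float'

'int_float'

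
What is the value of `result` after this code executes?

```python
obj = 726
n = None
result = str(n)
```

obj = 726; n = None; result = 'None'

'None'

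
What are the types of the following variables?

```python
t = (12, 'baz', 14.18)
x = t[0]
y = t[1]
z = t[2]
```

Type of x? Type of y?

tuple[0] is int; tuple[1] is str

int, str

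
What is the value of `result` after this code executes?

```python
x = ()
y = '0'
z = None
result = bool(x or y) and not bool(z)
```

x = (); y = '0'; z = None; result = True

True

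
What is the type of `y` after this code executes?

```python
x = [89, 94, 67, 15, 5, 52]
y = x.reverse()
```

list.reverse() returns None

NoneType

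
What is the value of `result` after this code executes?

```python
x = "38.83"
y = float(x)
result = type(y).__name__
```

x is str; y is float; result = 'float'

'float'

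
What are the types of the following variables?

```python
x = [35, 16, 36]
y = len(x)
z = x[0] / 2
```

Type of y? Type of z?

len() returns int; int / int = float

int, float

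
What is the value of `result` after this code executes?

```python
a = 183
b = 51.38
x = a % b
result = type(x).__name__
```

a is int; b is float; x is float; result = 'float'

'float'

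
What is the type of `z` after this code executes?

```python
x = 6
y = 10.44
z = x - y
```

int - float = float

float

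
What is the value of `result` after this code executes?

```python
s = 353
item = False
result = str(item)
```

s = 353; item = False; result = 'False'

'False'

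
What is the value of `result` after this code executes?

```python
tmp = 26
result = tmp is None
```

tmp = 26; result = False

False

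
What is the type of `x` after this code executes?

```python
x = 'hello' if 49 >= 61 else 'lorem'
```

Both branches of conditional are str

str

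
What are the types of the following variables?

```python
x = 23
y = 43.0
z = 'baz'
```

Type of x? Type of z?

x is assigned a bare integer (no decimal point), so it is an int; z is assigned a quoted string literal, so it is a str

int, str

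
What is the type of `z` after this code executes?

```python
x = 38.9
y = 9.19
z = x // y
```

float // float = float

float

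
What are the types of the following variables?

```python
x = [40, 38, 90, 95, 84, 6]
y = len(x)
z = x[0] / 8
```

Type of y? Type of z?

len() returns int; int / int = float

int, float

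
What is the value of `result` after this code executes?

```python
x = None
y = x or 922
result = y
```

x = None; y = 922; result = 922

922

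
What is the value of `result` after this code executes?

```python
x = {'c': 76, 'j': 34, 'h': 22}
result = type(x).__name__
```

x is dict; result = 'dict'

'dict'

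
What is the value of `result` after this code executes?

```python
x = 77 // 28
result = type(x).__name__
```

x is int; result = 'int'

'int'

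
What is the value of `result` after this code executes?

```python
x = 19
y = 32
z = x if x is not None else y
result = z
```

x = 19; y = 32; z = 19; result = 19

19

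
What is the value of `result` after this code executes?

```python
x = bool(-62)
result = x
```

x = True; result = True

True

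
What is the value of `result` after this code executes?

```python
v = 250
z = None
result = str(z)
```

v = 250; z = None; result = 'None'

'None'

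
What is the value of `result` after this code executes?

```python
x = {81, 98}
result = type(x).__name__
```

x is set; result = 'set'

'set'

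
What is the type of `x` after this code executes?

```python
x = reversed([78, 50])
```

reversed() on a list returns list_reverseiterator

list_reverseiterator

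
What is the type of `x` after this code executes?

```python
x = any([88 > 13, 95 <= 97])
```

any() returns bool

bool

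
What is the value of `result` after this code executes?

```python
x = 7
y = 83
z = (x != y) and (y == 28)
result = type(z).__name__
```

x is int; y is int; z is bool; result = 'bool'

'bool'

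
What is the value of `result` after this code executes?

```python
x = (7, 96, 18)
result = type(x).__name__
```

x is tuple; result = 'tuple'

'tuple'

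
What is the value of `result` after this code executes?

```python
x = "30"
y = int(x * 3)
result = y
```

x = '30'; y = 303030; result = 303030

303030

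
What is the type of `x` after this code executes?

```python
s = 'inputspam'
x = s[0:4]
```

Slicing a str returns str

str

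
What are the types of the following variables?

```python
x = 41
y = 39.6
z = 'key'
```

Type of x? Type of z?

x is assigned a bare integer (no decimal point), so it is an int; z is assigned a quoted string literal, so it is a str

int, str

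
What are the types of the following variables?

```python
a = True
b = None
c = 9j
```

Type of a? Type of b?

a is assigned the constant True, which has type bool; b is assigned None, whose type is NoneType

bool, NoneType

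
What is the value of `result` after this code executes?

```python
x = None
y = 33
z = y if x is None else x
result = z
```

x = None; y = 33; z = 33; result = 33

33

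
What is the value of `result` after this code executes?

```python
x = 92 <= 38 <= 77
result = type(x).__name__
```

x is bool; result = 'bool'

'bool'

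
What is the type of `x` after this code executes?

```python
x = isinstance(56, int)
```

isinstance() returns bool

bool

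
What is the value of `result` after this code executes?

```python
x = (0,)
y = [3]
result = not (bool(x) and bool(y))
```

x = (0,); y = [3]; result = False

False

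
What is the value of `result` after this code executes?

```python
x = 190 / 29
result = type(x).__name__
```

x is float; result = 'float'

'float'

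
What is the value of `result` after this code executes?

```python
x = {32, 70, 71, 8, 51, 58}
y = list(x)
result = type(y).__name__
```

x is set; y is list; result = 'list'

'list'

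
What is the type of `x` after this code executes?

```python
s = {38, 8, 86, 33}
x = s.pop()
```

Popping from set[int] returns int

int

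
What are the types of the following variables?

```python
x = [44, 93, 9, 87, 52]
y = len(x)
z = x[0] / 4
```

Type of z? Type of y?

int / int = float; len() returns int

float, int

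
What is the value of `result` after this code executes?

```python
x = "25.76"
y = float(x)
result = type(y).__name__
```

x is str; y is float; result = 'float'

'float'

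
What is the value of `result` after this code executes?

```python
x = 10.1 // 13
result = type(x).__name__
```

x is float; result = 'float'

'float'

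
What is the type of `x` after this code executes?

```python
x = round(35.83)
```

round() with no decimal places returns int

int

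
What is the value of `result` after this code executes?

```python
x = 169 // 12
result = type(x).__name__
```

x is int; result = 'int'

'int'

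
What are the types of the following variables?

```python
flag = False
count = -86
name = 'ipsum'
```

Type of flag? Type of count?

flag is assigned the constant False, which has type bool; count is assigned a bare integer (no decimal point), so it is an int

bool, int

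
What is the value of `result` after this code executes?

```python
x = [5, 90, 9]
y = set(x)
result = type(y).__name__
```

x is list; y is set; result = 'set'

'set'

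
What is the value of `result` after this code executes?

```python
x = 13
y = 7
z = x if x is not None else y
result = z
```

x = 13; y = 7; z = 13; result = 13

13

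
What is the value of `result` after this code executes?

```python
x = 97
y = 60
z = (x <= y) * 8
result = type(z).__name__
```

x is int; y is int; z is int; result = 'int'

'int'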